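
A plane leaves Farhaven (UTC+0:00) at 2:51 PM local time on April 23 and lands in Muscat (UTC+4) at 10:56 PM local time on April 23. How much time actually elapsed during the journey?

Departure is already UTC: 2:51 PM on Apr 23.
Arrival in UTC: 10:56 PM − 4:00 = 6:56 PM on Apr 23.
Elapsed = 6:56 PM − 2:51 PM = 4 hours 5 minutes.

4 hours 5 minutes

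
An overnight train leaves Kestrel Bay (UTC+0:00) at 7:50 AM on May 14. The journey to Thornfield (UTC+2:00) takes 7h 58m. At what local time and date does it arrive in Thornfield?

5:48 PM on May 14

Thornfield is 2:00 ahead of Kestrel Bay.
After 7 hours 58 minutes it is 3:48 PM in Kestrel Bay.
Shift by the zone difference: 3:48 PM + 2:00 = 5:48 PM on May 14 in Thornfield.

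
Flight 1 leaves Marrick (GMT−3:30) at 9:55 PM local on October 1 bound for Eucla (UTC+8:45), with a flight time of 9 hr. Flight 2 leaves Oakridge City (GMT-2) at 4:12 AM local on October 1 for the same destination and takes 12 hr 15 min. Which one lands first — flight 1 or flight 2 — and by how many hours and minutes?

Flight 1 in UTC: 9:55 PM + 3:30 = 1:25 AM on Oct 2.
+9 hours → arrive 10:25 AM UTC on Oct 2.
Flight 2 in UTC: 4:12 AM + 2:00 = 6:12 AM on Oct 1.
+12 hours 15 minutes → arrive 6:27 PM UTC on Oct 1.
Flight 2 lands earlier by 15 hours 58 minutes.

the second, by 15 hours 58 minutes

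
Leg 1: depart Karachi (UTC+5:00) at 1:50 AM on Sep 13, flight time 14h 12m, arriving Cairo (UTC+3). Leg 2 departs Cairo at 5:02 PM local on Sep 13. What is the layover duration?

3 hours

Convert departure to UTC: 1:50 AM − 5:00 = 8:50 PM UTC on Sep 12.
Add 14 hours 12 minutes flight time → 11:02 AM UTC (Sep 13).
Cairo is UTC+3:00, so local arrival = 11:02 AM + 3:00 = 2:02 PM on Sep 13.
Layover = 5:02 PM − 2:02 PM = 3 hours.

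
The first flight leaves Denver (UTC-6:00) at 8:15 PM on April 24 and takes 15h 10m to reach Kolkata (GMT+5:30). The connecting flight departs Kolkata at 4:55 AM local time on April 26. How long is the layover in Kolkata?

6 hours

Convert departure to UTC: 8:15 PM + 6:00 = 2:15 AM UTC on Apr 25.
Add 15 hours 10 minutes flight time → 5:25 PM UTC.
Kolkata is UTC+5:30, so local arrival = 5:25 PM + 5:30 = 10:55 PM on Apr 25.
Layover = 4:55 AM − 10:55 PM (+1 day) = 6 hours.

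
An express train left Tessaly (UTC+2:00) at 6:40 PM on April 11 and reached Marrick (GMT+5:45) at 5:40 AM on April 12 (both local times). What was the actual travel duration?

7 hours 15 minutes

Departure in UTC: 6:40 PM − 2:00 = 4:40 PM on Apr 11.
Arrival in UTC: 5:40 AM − 5:45 = 11:55 PM on Apr 11.
Elapsed = 11:55 PM − 4:40 PM = 7 hours 15 minutes.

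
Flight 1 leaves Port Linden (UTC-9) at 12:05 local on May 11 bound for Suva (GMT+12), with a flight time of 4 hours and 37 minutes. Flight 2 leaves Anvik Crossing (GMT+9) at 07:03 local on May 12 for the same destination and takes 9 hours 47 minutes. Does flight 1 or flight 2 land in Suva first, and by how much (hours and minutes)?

the first, by 6 hours 8 minutes

Flight 1 in UTC: 12:05 + 9:00 = 21:05 on May 11.
+4 hours 37 minutes → arrive 01:42 UTC on May 12.
Flight 2 in UTC: 07:03 − 9:00 = 22:03 on May 11.
+9 hours and 47 minutes → arrive 07:50 UTC on May 12.
Flight 1 lands earlier by 6 hours 8 minutes.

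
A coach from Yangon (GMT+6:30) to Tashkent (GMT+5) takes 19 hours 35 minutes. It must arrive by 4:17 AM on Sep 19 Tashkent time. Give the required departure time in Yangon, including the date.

Target arrival in UTC: 4:17 AM − 5:00 = 11:17 PM on Sep 18.
Subtract 19 hours and 35 minutes → departure 3:42 AM UTC on Sep 18.
Yangon is UTC+6:30: 3:42 AM + 6:30 = 10:12 AM on Sep 18.

10:12 AM on September 18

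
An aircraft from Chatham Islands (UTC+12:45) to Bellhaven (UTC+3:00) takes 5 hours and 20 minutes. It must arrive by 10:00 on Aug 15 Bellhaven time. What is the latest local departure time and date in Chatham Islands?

Target arrival in UTC: 10:00 − 3:00 = 07:00 on Aug 15.
Subtract 5 hours and 20 minutes → departure 01:40 UTC on Aug 15.
Chatham Islands is UTC+12:45: 01:40 + 12:45 = 14:25 on Aug 15.

14:25 on Aug 15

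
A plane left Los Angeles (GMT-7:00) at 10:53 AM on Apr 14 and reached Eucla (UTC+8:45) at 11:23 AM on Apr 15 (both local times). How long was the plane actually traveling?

Departure in UTC: 10:53 AM + 7:00 = 5:53 PM on Apr 14.
Arrival in UTC: 11:23 AM − 8:45 = 2:38 AM on Apr 15.
Elapsed = 2:38 AM − 5:53 PM (+1 day) = 8 hours 45 minutes.

8 hours 45 minutes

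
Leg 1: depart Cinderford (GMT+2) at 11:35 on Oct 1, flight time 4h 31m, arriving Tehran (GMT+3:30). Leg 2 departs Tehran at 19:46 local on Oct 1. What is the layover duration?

2 hours 10 minutes

Convert departure to UTC: 11:35 − 2:00 = 09:35 UTC on Oct 1.
Add 4 hours 31 minutes flight time → 14:06 UTC.
Tehran is UTC+3:30, so local arrival = 14:06 + 3:30 = 17:36 on Oct 1.
Layover = 19:46 − 17:36 = 2 hours 10 minutes.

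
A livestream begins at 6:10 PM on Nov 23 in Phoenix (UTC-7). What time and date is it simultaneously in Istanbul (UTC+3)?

In UTC: 6:10 PM + 7:00 = 1:10 AM on Nov 24.
Istanbul is UTC+3:00: 1:10 AM + 3:00 = 4:10 AM on Nov 24.

4:10 AM on November 24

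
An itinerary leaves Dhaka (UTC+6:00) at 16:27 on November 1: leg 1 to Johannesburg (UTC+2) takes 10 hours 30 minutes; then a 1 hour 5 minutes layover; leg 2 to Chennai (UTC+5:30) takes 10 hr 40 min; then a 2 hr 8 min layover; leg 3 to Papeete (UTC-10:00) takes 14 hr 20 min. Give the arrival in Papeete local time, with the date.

Convert departure to UTC: 16:27 − 6:00 = 10:27 UTC on Nov 1.
Add 10 hours 30 minutes leg 1 → 20:57 UTC.
Add 1 hour 5 minutes layover in Johannesburg → 22:02 UTC.
Add 10 hours 40 minutes leg 2 → 08:42 UTC (Nov 2).
Add 2 hours 8 minutes layover in Chennai → 10:50 UTC.
Add 14 hours and 20 minutes leg 3 → 01:10 UTC (Nov 3).
Papeete is UTC−10:00, so local arrival = 01:10 − 10:00 = 15:10 on Nov 2.

15:10 on November 2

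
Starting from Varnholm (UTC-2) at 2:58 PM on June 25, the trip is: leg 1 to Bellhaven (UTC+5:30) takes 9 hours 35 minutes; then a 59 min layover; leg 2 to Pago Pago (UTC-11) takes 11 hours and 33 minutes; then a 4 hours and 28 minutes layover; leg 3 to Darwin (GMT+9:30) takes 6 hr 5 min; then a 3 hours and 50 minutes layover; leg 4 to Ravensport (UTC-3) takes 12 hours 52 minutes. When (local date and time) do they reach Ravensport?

Convert departure to UTC: 2:58 PM + 2:00 = 4:58 PM UTC on Jun 25.
Add 9 hours and 35 minutes leg 1 → 2:33 AM UTC (Jun 26).
Add 59 minutes layover in Bellhaven → 3:32 AM UTC.
Add 11 hours and 33 minutes leg 2 → 3:05 PM UTC.
Add 4 hours 28 minutes layover in Pago Pago → 7:33 PM UTC.
Add 6 hours 5 minutes leg 3 → 1:38 AM UTC (Jun 27).
Add 3 hours and 50 minutes layover in Darwin → 5:28 AM UTC.
Add 12 hours 52 minutes leg 4 → 6:20 PM UTC.
Ravensport is UTC−3:00, so local arrival = 6:20 PM − 3:00 = 3:20 PM on Jun 27.

3:20 PM on Jun 27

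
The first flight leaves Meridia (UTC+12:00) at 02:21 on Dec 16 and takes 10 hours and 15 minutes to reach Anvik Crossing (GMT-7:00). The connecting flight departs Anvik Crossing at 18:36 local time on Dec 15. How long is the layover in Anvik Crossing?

Convert departure to UTC: 02:21 − 12:00 = 14:21 UTC on Dec 15.
Add 10 hours 15 minutes flight time → 00:36 UTC (Dec 16).
Anvik Crossing is UTC−7:00, so local arrival = 00:36 − 7:00 = 17:36 on Dec 15.
Layover = 18:36 − 17:36 = 1 hour.

1 hour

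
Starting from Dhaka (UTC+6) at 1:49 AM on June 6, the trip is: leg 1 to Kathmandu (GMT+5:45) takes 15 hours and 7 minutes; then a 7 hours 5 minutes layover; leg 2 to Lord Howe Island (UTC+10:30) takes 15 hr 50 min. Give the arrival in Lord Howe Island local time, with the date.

8:21 PM on June 7

Convert departure to UTC: 1:49 AM − 6:00 = 7:49 PM UTC on Jun 5.
Add 15 hours 7 minutes leg 1 → 10:56 AM UTC (Jun 6).
Add 7 hours and 5 minutes layover in Kathmandu → 6:01 PM UTC.
Add 15 hours 50 minutes leg 2 → 9:51 AM UTC (Jun 7).
Lord Howe Island is UTC+10:30, so local arrival = 9:51 AM + 10:30 = 8:21 PM on Jun 7.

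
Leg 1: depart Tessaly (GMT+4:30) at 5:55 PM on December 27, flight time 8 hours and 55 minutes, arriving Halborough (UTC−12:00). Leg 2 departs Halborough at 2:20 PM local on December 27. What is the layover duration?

Convert departure to UTC: 5:55 PM − 4:30 = 1:25 PM UTC on Dec 27.
Add 8 hours and 55 minutes flight time → 10:20 PM UTC.
Halborough is UTC−12:00, so local arrival = 10:20 PM − 12:00 = 10:20 AM on Dec 27.
Layover = 2:20 PM − 10:20 AM = 4 hours.

4 hours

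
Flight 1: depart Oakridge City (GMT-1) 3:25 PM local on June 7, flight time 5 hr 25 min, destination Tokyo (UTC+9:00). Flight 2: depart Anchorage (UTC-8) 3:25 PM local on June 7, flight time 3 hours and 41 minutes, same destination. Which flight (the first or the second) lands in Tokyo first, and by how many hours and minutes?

Flight 1 in UTC: 3:25 PM + 1:00 = 4:25 PM on Jun 7.
+5 hours and 25 minutes → arrive 9:50 PM UTC on Jun 7.
Flight 2 in UTC: 3:25 PM + 8:00 = 11:25 PM on Jun 7.
+3 hours 41 minutes → arrive 3:06 AM UTC on Jun 8.
Flight 1 lands earlier by 5 hours 16 minutes.

the first, by 5 hours 16 minutes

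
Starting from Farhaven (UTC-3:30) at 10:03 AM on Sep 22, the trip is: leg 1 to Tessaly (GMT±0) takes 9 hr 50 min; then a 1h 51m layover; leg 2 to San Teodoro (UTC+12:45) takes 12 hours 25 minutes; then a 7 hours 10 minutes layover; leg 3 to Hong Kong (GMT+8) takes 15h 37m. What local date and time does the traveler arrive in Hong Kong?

8:26 PM on September 24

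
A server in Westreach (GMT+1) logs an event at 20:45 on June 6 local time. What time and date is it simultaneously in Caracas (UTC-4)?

15:45 on Jun 6

Caracas is 5:00 behind Westreach.
Shift by the zone difference: 20:45 − 5:00 = 15:45 on Jun 6 in Caracas.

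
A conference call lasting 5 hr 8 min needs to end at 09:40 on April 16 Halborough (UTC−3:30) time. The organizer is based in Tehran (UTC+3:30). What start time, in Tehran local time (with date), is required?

Target end time in UTC: 09:40 + 3:30 = 13:10 on Apr 16.
Subtract 5 hours and 8 minutes → start 08:02 UTC on Apr 16.
Tehran is UTC+3:30: 08:02 + 3:30 = 11:32 on Apr 16.

11:32 on Apr 16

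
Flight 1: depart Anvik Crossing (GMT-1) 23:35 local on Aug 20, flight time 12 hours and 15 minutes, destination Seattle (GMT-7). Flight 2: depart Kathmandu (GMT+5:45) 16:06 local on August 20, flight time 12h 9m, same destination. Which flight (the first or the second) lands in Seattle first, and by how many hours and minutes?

the second, by 14 hours 20 minutes

Flight 1 in UTC: 23:35 + 1:00 = 00:35 on Aug 21.
+12 hours and 15 minutes → arrive 12:50 UTC on Aug 21.
Flight 2 in UTC: 16:06 − 5:45 = 10:21 on Aug 20.
+12 hours 9 minutes → arrive 22:30 UTC on Aug 20.
Flight 2 lands earlier by 14 hours 20 minutes.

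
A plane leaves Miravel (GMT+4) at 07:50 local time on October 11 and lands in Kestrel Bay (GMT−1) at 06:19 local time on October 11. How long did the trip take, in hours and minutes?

3 hours 29 minutes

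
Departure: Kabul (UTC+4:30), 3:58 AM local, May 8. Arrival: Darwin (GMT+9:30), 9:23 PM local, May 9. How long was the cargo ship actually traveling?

Darwin is 5:00 ahead of Kabul.
Clock-face elapsed time (ignoring zones) is 41 hours 25 minutes.
Actual elapsed = 41 hours 25 minutes − 5:00 = 36 hours 25 minutes.

36 hours 25 minutes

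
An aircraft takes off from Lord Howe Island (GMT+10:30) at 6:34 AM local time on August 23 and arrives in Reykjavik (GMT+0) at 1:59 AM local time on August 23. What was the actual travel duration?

Reykjavik is 10:30 behind Lord Howe Island.
Clock-face elapsed time (ignoring zones) is −4 hours 35 minutes.
Actual elapsed = −4 hours 35 minutes + 10:30 = 5 hours 55 minutes.

5 hours 55 minutes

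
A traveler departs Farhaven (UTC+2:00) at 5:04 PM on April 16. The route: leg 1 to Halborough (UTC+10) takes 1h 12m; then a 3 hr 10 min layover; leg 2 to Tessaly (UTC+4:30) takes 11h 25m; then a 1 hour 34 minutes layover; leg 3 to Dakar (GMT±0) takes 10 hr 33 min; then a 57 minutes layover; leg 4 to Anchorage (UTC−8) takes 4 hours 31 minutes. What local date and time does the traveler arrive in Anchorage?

4:26 PM on April 17

Convert departure to UTC: 5:04 PM − 2:00 = 3:04 PM UTC on Apr 16.
Add 1 hour and 12 minutes leg 1 → 4:16 PM UTC.
Add 3 hours 10 minutes layover in Halborough → 7:26 PM UTC.
Add 11 hours and 25 minutes leg 2 → 6:51 AM UTC (Apr 17).
Add 1 hour 34 minutes layover in Tessaly → 8:25 AM UTC.
Add 10 hours and 33 minutes leg 3 → 6:58 PM UTC.
Add 57 minutes layover in Dakar → 7:55 PM UTC.
Add 4 hours 31 minutes leg 4 → 12:26 AM UTC (Apr 18).
Anchorage is UTC−8:00, so local arrival = 12:26 AM − 8:00 = 4:26 PM on Apr 17.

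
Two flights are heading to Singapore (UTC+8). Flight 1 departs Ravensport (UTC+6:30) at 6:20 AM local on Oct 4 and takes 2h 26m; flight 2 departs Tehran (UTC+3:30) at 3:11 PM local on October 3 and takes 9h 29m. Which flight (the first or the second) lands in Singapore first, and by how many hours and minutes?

the second, by 5 hours 6 minutes

Flight 1 in UTC: 6:20 AM − 6:30 = 11:50 PM on Oct 3.
+2 hours 26 minutes → arrive 2:16 AM UTC on Oct 4.
Flight 2 in UTC: 3:11 PM − 3:30 = 11:41 AM on Oct 3.
+9 hours and 29 minutes → arrive 9:10 PM UTC on Oct 3.
Flight 2 lands earlier by 5 hours 6 minutes.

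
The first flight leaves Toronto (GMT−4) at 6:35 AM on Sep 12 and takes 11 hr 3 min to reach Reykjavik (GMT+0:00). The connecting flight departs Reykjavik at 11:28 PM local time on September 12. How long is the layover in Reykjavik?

Convert departure to UTC: 6:35 AM + 4:00 = 10:35 AM UTC on Sep 12.
Add 11 hours and 3 minutes flight time → 9:38 PM UTC.
Reykjavik is UTC+0, so local arrival is the same: 9:38 PM on Sep 12.
Layover = 11:28 PM − 9:38 PM = 1 hour 50 minutes.

1 hour 50 minutes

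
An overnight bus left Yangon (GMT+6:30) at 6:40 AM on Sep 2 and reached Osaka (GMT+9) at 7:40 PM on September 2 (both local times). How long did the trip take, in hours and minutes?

10 hours 30 minutes

Departure in UTC: 6:40 AM − 6:30 = 12:10 AM on Sep 2.
Arrival in UTC: 7:40 PM − 9:00 = 10:40 AM on Sep 2.
Elapsed = 10:40 AM − 12:10 AM = 10 hours 30 minutes.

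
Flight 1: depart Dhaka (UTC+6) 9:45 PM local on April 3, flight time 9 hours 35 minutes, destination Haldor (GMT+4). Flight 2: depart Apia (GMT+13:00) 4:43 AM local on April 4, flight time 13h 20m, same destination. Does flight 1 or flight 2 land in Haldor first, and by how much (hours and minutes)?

Flight 1 in UTC: 9:45 PM − 6:00 = 3:45 PM on Apr 3.
+9 hours and 35 minutes → arrive 1:20 AM UTC on Apr 4.
Flight 2 in UTC: 4:43 AM − 13:00 = 3:43 PM on Apr 3.
+13 hours and 20 minutes → arrive 5:03 AM UTC on Apr 4.
Flight 1 lands earlier by 3 hours 43 minutes.

the first, by 3 hours 43 minutes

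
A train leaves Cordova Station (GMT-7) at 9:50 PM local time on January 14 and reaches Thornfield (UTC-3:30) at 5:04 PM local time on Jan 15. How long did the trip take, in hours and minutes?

15 hours 44 minutes

Departure in UTC: 9:50 PM + 7:00 = 4:50 AM on Jan 15.
Arrival in UTC: 5:04 PM + 3:30 = 8:34 PM on Jan 15.
Elapsed = 8:34 PM − 4:50 AM = 15 hours 44 minutes.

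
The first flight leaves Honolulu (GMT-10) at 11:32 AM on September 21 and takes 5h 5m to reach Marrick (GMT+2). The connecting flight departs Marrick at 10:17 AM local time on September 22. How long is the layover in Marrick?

5 hours 40 minutes

Convert departure to UTC: 11:32 AM + 10:00 = 9:32 PM UTC on Sep 21.
Add 5 hours 5 minutes flight time → 2:37 AM UTC (Sep 22).
Marrick is UTC+2:00, so local arrival = 2:37 AM + 2:00 = 4:37 AM on Sep 22.
Layover = 10:17 AM − 4:37 AM = 5 hours 40 minutes.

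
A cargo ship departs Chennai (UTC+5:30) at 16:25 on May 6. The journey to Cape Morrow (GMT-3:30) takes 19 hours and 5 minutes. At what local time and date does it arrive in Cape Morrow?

02:30 on May 7

Convert departure to UTC: 16:25 − 5:30 = 10:55 UTC on May 6.
Add 19 hours 5 minutes travel time → 06:00 UTC (May 7).
Cape Morrow is UTC−3:30, so local arrival = 06:00 − 3:30 = 02:30 on May 7.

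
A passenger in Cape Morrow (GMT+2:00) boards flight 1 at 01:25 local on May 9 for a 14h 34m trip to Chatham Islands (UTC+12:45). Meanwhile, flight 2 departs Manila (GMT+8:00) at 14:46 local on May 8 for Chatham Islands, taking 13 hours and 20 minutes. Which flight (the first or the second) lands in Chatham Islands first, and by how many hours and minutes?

the second, by 17 hours 53 minutes

Flight 1 in UTC: 01:25 − 2:00 = 23:25 on May 8.
+14 hours and 34 minutes → arrive 13:59 UTC on May 9.
Flight 2 in UTC: 14:46 − 8:00 = 06:46 on May 8.
+13 hours 20 minutes → arrive 20:06 UTC on May 8.
Flight 2 lands earlier by 17 hours 53 minutes.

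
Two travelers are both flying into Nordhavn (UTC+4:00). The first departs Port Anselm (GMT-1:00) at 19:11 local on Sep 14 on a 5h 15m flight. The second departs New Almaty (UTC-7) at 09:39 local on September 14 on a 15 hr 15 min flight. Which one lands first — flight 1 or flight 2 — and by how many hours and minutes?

Flight 1 in UTC: 19:11 + 1:00 = 20:11 on Sep 14.
+5 hours 15 minutes → arrive 01:26 UTC on Sep 15.
Flight 2 in UTC: 09:39 + 7:00 = 16:39 on Sep 14.
+15 hours 15 minutes → arrive 07:54 UTC on Sep 15.
Flight 1 lands earlier by 6 hours 28 minutes.

the first, by 6 hours 28 minutes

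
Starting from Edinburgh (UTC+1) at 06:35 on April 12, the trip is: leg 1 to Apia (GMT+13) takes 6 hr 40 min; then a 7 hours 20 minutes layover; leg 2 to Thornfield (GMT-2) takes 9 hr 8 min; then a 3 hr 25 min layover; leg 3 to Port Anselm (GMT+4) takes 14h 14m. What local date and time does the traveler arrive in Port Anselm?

Convert departure to UTC: 06:35 − 1:00 = 05:35 UTC on Apr 12.
Add 6 hours and 40 minutes leg 1 → 12:15 UTC.
Add 7 hours and 20 minutes layover in Apia → 19:35 UTC.
Add 9 hours and 8 minutes leg 2 → 04:43 UTC (Apr 13).
Add 3 hours and 25 minutes layover in Thornfield → 08:08 UTC.
Add 14 hours and 14 minutes leg 3 → 22:22 UTC.
Port Anselm is UTC+4:00, so local arrival = 22:22 + 4:00 = 02:22 on Apr 14.

02:22 on April 14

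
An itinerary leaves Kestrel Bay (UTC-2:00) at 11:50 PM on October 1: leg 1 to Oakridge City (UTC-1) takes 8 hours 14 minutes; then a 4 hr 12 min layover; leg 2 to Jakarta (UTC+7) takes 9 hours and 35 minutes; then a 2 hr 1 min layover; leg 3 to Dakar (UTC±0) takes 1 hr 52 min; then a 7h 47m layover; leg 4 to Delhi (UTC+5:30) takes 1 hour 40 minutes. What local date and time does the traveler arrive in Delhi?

Convert departure to UTC: 11:50 PM + 2:00 = 1:50 AM UTC on Oct 2.
Add 8 hours and 14 minutes leg 1 → 10:04 AM UTC.
Add 4 hours 12 minutes layover in Oakridge City → 2:16 PM UTC.
Add 9 hours and 35 minutes leg 2 → 11:51 PM UTC.
Add 2 hours 1 minute layover in Jakarta → 1:52 AM UTC (Oct 3).
Add 1 hour 52 minutes leg 3 → 3:44 AM UTC.
Add 7 hours and 47 minutes layover in Dakar → 11:31 AM UTC.
Add 1 hour and 40 minutes leg 4 → 1:11 PM UTC.
Delhi is UTC+5:30, so local arrival = 1:11 PM + 5:30 = 6:41 PM on Oct 3.

6:41 PM on Oct 3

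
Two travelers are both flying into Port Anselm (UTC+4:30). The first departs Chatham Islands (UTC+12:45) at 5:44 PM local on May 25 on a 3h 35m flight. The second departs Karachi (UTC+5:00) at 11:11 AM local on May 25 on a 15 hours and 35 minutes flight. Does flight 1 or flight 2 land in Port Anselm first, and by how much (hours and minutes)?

the first, by 13 hours 12 minutes

Flight 1 in UTC: 5:44 PM − 12:45 = 4:59 AM on May 25.
+3 hours and 35 minutes → arrive 8:34 AM UTC on May 25.
Flight 2 in UTC: 11:11 AM − 5:00 = 6:11 AM on May 25.
+15 hours 35 minutes → arrive 9:46 PM UTC on May 25.
Flight 1 lands earlier by 13 hours 12 minutes.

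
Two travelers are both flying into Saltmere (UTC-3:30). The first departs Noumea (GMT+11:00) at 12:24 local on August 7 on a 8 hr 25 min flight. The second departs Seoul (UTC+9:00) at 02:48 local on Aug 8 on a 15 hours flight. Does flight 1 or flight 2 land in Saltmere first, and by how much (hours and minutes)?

Flight 1 in UTC: 12:24 − 11:00 = 01:24 on Aug 7.
+8 hours 25 minutes → arrive 09:49 UTC on Aug 7.
Flight 2 in UTC: 02:48 − 9:00 = 17:48 on Aug 7.
+15 hours → arrive 08:48 UTC on Aug 8.
Flight 1 lands earlier by 22 hours 59 minutes.

the first, by 22 hours 59 minutes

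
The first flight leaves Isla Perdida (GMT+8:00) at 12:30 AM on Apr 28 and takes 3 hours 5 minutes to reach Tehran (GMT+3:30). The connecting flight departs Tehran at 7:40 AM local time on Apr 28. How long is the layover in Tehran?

Convert departure to UTC: 12:30 AM − 8:00 = 4:30 PM UTC on Apr 27.
Add 3 hours 5 minutes flight time → 7:35 PM UTC.
Tehran is UTC+3:30, so local arrival = 7:35 PM + 3:30 = 11:05 PM on Apr 27.
Layover = 7:40 AM − 11:05 PM (+1 day) = 8 hours 35 minutes.

8 hours 35 minutes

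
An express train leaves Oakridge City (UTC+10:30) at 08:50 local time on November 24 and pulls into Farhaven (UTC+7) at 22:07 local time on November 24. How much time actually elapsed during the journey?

Departure in UTC: 08:50 − 10:30 = 22:20 on Nov 23.
Arrival in UTC: 22:07 − 7:00 = 15:07 on Nov 24.
Elapsed = 15:07 − 22:20 (+1 day) = 16 hours 47 minutes.

16 hours 47 minutes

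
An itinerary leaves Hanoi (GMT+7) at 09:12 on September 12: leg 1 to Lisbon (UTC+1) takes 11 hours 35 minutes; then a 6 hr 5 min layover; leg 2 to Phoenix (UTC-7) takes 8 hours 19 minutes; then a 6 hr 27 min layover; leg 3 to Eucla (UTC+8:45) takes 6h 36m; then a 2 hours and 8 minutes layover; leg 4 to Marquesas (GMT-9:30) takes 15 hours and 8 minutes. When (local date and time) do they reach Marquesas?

01:00 on September 14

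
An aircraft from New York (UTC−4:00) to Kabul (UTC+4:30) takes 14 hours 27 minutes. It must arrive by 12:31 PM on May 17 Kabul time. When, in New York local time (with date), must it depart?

1:34 PM on May 16

Target arrival in UTC: 12:31 PM − 4:30 = 8:01 AM on May 17.
Subtract 14 hours and 27 minutes → departure 5:34 PM UTC on May 16.
New York is UTC−4:00: 5:34 PM − 4:00 = 1:34 PM on May 16.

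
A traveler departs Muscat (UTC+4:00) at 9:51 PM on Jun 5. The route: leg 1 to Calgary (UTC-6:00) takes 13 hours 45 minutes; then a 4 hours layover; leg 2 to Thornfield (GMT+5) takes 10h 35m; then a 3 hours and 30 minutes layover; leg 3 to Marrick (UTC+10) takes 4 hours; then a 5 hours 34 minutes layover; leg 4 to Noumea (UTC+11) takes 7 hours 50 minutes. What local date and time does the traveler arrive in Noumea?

Convert departure to UTC: 9:51 PM − 4:00 = 5:51 PM UTC on Jun 5.
Add 13 hours 45 minutes leg 1 → 7:36 AM UTC (Jun 6).
Add 4 hours layover in Calgary → 11:36 AM UTC.
Add 10 hours and 35 minutes leg 2 → 10:11 PM UTC.
Add 3 hours and 30 minutes layover in Thornfield → 1:41 AM UTC (Jun 7).
Add 4 hours leg 3 → 5:41 AM UTC.
Add 5 hours and 34 minutes layover in Marrick → 11:15 AM UTC.
Add 7 hours and 50 minutes leg 4 → 7:05 PM UTC.
Noumea is UTC+11:00, so local arrival = 7:05 PM + 11:00 = 6:05 AM on Jun 8.

6:05 AM on Jun 8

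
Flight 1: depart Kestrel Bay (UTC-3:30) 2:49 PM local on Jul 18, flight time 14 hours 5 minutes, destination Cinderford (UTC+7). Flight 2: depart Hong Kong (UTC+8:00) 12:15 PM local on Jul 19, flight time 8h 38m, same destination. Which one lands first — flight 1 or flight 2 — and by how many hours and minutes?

Flight 1 in UTC: 2:49 PM + 3:30 = 6:19 PM on Jul 18.
+14 hours 5 minutes → arrive 8:24 AM UTC on Jul 19.
Flight 2 in UTC: 12:15 PM − 8:00 = 4:15 AM on Jul 19.
+8 hours 38 minutes → arrive 12:53 PM UTC on Jul 19.
Flight 1 lands earlier by 4 hours 29 minutes.

the first, by 4 hours 29 minutes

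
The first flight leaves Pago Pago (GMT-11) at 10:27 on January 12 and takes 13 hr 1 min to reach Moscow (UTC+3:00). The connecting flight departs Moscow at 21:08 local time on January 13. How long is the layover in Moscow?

Convert departure to UTC: 10:27 + 11:00 = 21:27 UTC on Jan 12.
Add 13 hours 1 minute flight time → 10:28 UTC (Jan 13).
Moscow is UTC+3:00, so local arrival = 10:28 + 3:00 = 13:28 on Jan 13.
Layover = 21:08 − 13:28 = 7 hours 40 minutes.

7 hours 40 minutes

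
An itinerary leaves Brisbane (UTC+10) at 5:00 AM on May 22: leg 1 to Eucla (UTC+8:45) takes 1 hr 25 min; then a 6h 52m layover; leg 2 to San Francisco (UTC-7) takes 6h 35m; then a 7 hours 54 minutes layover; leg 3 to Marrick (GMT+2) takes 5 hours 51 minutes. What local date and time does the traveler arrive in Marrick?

Convert departure to UTC: 5:00 AM − 10:00 = 7:00 PM UTC on May 21.
Add 1 hour and 25 minutes leg 1 → 8:25 PM UTC.
Add 6 hours and 52 minutes layover in Eucla → 3:17 AM UTC (May 22).
Add 6 hours 35 minutes leg 2 → 9:52 AM UTC.
Add 7 hours and 54 minutes layover in San Francisco → 5:46 PM UTC.
Add 5 hours 51 minutes leg 3 → 11:37 PM UTC.
Marrick is UTC+2:00, so local arrival = 11:37 PM + 2:00 = 1:37 AM on May 23.

1:37 AM on May 23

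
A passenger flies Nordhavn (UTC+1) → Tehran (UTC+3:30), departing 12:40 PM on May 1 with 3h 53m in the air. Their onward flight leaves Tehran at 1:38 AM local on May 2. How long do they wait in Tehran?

6 hours 35 minutes

Convert departure to UTC: 12:40 PM − 1:00 = 11:40 AM UTC on May 1.
Add 3 hours 53 minutes flight time → 3:33 PM UTC.
Tehran is UTC+3:30, so local arrival = 3:33 PM + 3:30 = 7:03 PM on May 1.
Layover = 1:38 AM − 7:03 PM (+1 day) = 6 hours 35 minutes.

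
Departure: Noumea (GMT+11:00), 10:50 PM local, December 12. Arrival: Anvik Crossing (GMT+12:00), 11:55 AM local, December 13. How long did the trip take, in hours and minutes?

12 hours 5 minutes

Anvik Crossing is 1:00 ahead of Noumea.
Clock-face elapsed time (ignoring zones) is 13 hours 5 minutes.
Actual elapsed = 13 hours 5 minutes − 1:00 = 12 hours 5 minutes.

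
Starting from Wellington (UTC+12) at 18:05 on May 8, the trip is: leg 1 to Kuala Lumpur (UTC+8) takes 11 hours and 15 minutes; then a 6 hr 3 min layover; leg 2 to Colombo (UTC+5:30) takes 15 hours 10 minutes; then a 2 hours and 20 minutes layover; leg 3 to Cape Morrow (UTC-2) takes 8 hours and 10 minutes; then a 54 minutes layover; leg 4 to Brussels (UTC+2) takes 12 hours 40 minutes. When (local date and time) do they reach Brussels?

Convert departure to UTC: 18:05 − 12:00 = 06:05 UTC on May 8.
Add 11 hours 15 minutes leg 1 → 17:20 UTC.
Add 6 hours 3 minutes layover in Kuala Lumpur → 23:23 UTC.
Add 15 hours and 10 minutes leg 2 → 14:33 UTC (May 9).
Add 2 hours 20 minutes layover in Colombo → 16:53 UTC.
Add 8 hours and 10 minutes leg 3 → 01:03 UTC (May 10).
Add 54 minutes layover in Cape Morrow → 01:57 UTC.
Add 12 hours and 40 minutes leg 4 → 14:37 UTC.
Brussels is UTC+2:00, so local arrival = 14:37 + 2:00 = 16:37 on May 10.

16:37 on May 10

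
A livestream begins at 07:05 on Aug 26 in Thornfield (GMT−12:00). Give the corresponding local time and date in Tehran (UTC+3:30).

22:35 on August 26

In UTC: 07:05 + 12:00 = 19:05 on Aug 26.
Tehran is UTC+3:30: 19:05 + 3:30 = 22:35 on Aug 26.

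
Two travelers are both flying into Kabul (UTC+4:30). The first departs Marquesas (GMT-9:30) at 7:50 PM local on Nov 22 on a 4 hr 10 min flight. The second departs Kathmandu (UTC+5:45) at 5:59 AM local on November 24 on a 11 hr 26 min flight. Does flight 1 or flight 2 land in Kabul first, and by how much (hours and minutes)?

the first, by 26 hours 10 minutes

Flight 1 in UTC: 7:50 PM + 9:30 = 5:20 AM on Nov 23.
+4 hours and 10 minutes → arrive 9:30 AM UTC on Nov 23.
Flight 2 in UTC: 5:59 AM − 5:45 = 12:14 AM on Nov 24.
+11 hours and 26 minutes → arrive 11:40 AM UTC on Nov 24.
Flight 1 lands earlier by 26 hours 10 minutes.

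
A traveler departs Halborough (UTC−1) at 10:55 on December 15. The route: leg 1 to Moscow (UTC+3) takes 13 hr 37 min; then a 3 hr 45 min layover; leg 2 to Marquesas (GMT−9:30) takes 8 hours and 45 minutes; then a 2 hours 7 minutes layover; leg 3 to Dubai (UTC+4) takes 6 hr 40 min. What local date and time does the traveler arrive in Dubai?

02:49 on Dec 17

Convert departure to UTC: 10:55 + 1:00 = 11:55 UTC on Dec 15.
Add 13 hours and 37 minutes leg 1 → 01:32 UTC (Dec 16).
Add 3 hours 45 minutes layover in Moscow → 05:17 UTC.
Add 8 hours 45 minutes leg 2 → 14:02 UTC.
Add 2 hours 7 minutes layover in Marquesas → 16:09 UTC.
Add 6 hours and 40 minutes leg 3 → 22:49 UTC.
Dubai is UTC+4:00, so local arrival = 22:49 + 4:00 = 02:49 on Dec 17.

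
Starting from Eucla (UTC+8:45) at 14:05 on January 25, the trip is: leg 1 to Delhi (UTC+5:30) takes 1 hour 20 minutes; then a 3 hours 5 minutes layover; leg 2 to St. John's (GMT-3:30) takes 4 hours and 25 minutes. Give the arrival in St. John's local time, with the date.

10:40 on Jan 25

Convert departure to UTC: 14:05 − 8:45 = 05:20 UTC on Jan 25.
Add 1 hour and 20 minutes leg 1 → 06:40 UTC.
Add 3 hours and 5 minutes layover in Delhi → 09:45 UTC.
Add 4 hours and 25 minutes leg 2 → 14:10 UTC.
St. John's is UTC−3:30, so local arrival = 14:10 − 3:30 = 10:40 on Jan 25.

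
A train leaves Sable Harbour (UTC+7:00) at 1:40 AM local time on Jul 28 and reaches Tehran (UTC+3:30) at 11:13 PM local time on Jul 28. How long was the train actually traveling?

Departure in UTC: 1:40 AM − 7:00 = 6:40 PM on Jul 27.
Arrival in UTC: 11:13 PM − 3:30 = 7:43 PM on Jul 28.
Elapsed = 7:43 PM − 6:40 PM (+1 day) = 25 hours 3 minutes.

25 hours 3 minutes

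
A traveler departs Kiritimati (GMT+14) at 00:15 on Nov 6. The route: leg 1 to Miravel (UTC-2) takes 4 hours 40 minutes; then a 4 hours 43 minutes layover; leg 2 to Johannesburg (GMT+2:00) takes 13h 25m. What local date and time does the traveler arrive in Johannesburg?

Convert departure to UTC: 00:15 − 14:00 = 10:15 UTC on Nov 5.
Add 4 hours 40 minutes leg 1 → 14:55 UTC.
Add 4 hours and 43 minutes layover in Miravel → 19:38 UTC.
Add 13 hours 25 minutes leg 2 → 09:03 UTC (Nov 6).
Johannesburg is UTC+2:00, so local arrival = 09:03 + 2:00 = 11:03 on Nov 6.

11:03 on November 6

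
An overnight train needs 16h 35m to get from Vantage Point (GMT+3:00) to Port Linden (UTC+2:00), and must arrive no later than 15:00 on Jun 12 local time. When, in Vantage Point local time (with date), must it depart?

23:25 on June 11

Target arrival in UTC: 15:00 − 2:00 = 13:00 on Jun 12.
Subtract 16 hours 35 minutes → departure 20:25 UTC on Jun 11.
Vantage Point is UTC+3:00: 20:25 + 3:00 = 23:25 on Jun 11.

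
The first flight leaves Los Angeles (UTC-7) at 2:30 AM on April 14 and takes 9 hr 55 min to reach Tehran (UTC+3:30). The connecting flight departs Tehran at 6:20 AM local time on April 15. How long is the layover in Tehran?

Convert departure to UTC: 2:30 AM + 7:00 = 9:30 AM UTC on Apr 14.
Add 9 hours 55 minutes flight time → 7:25 PM UTC.
Tehran is UTC+3:30, so local arrival = 7:25 PM + 3:30 = 10:55 PM on Apr 14.
Layover = 6:20 AM − 10:55 PM (+1 day) = 7 hours 25 minutes.

7 hours 25 minutes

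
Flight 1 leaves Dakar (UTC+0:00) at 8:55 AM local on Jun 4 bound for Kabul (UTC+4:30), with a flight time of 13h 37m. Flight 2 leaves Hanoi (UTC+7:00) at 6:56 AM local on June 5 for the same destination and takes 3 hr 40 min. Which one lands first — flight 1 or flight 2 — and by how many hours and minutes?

Flight 1 departs at 8:55 AM UTC (Jun 4).
+13 hours 37 minutes → arrive 10:32 PM UTC on Jun 4.
Flight 2 in UTC: 6:56 AM − 7:00 = 11:56 PM on Jun 4.
+3 hours 40 minutes → arrive 3:36 AM UTC on Jun 5.
Flight 1 lands earlier by 5 hours 4 minutes.

the first, by 5 hours 4 minutes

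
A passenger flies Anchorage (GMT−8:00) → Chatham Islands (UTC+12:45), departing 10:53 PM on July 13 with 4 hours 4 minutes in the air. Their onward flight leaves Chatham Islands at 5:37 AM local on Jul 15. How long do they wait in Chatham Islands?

Convert departure to UTC: 10:53 PM + 8:00 = 6:53 AM UTC on Jul 14.
Add 4 hours and 4 minutes flight time → 10:57 AM UTC.
Chatham Islands is UTC+12:45, so local arrival = 10:57 AM + 12:45 = 11:42 PM on Jul 14.
Layover = 5:37 AM − 11:42 PM (+1 day) = 5 hours 55 minutes.

5 hours 55 minutes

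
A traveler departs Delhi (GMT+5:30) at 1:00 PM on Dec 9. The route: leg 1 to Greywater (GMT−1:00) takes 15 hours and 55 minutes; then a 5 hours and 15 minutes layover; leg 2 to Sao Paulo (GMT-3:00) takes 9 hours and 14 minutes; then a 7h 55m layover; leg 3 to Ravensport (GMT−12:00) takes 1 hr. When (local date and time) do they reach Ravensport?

10:49 AM on Dec 10

Convert departure to UTC: 1:00 PM − 5:30 = 7:30 AM UTC on Dec 9.
Add 15 hours and 55 minutes leg 1 → 11:25 PM UTC.
Add 5 hours and 15 minutes layover in Greywater → 4:40 AM UTC (Dec 10).
Add 9 hours 14 minutes leg 2 → 1:54 PM UTC.
Add 7 hours and 55 minutes layover in Sao Paulo → 9:49 PM UTC.
Add 1 hour leg 3 → 10:49 PM UTC.
Ravensport is UTC−12:00, so local arrival = 10:49 PM − 12:00 = 10:49 AM on Dec 10.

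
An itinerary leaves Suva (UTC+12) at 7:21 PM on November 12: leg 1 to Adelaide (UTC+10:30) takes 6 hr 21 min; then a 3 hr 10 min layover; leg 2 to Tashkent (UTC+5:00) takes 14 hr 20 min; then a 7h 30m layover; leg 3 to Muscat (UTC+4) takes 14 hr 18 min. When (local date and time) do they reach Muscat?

9:00 AM on November 14

Convert departure to UTC: 7:21 PM − 12:00 = 7:21 AM UTC on Nov 12.
Add 6 hours 21 minutes leg 1 → 1:42 PM UTC.
Add 3 hours and 10 minutes layover in Adelaide → 4:52 PM UTC.
Add 14 hours 20 minutes leg 2 → 7:12 AM UTC (Nov 13).
Add 7 hours and 30 minutes layover in Tashkent → 2:42 PM UTC.
Add 14 hours and 18 minutes leg 3 → 5:00 AM UTC (Nov 14).
Muscat is UTC+4:00, so local arrival = 5:00 AM + 4:00 = 9:00 AM on Nov 14.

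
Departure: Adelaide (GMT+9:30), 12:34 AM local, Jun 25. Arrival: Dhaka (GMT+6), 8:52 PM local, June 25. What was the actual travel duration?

23 hours 48 minutes

Dhaka is 3:30 behind Adelaide.
Clock-face elapsed time (ignoring zones) is 20 hours 18 minutes.
Actual elapsed = 20 hours 18 minutes + 3:30 = 23 hours 48 minutes.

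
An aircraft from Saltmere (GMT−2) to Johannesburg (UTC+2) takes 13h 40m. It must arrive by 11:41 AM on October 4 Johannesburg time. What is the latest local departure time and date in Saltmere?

Target arrival in UTC: 11:41 AM − 2:00 = 9:41 AM on Oct 4.
Subtract 13 hours 40 minutes → departure 8:01 PM UTC on Oct 3.
Saltmere is UTC−2:00: 8:01 PM − 2:00 = 6:01 PM on Oct 3.

6:01 PM on October 3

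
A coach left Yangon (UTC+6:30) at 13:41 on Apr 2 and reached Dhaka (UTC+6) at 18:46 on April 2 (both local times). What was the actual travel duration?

Departure in UTC: 13:41 − 6:30 = 07:11 on Apr 2.
Arrival in UTC: 18:46 − 6:00 = 12:46 on Apr 2.
Elapsed = 12:46 − 07:11 = 5 hours 35 minutes.

5 hours 35 minutes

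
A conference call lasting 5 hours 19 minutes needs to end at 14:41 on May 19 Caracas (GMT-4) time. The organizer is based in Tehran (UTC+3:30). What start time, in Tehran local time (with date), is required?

Target end time in UTC: 14:41 + 4:00 = 18:41 on May 19.
Subtract 5 hours and 19 minutes → start 13:22 UTC on May 19.
Tehran is UTC+3:30: 13:22 + 3:30 = 16:52 on May 19.

16:52 on May 19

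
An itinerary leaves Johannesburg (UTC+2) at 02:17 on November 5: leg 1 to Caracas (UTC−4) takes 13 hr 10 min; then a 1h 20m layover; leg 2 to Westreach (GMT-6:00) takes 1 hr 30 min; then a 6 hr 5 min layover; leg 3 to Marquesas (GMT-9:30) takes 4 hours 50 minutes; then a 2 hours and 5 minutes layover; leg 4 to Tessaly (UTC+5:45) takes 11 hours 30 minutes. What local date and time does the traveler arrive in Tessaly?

Convert departure to UTC: 02:17 − 2:00 = 00:17 UTC on Nov 5.
Add 13 hours 10 minutes leg 1 → 13:27 UTC.
Add 1 hour 20 minutes layover in Caracas → 14:47 UTC.
Add 1 hour 30 minutes leg 2 → 16:17 UTC.
Add 6 hours and 5 minutes layover in Westreach → 22:22 UTC.
Add 4 hours 50 minutes leg 3 → 03:12 UTC (Nov 6).
Add 2 hours 5 minutes layover in Marquesas → 05:17 UTC.
Add 11 hours 30 minutes leg 4 → 16:47 UTC.
Tessaly is UTC+5:45, so local arrival = 16:47 + 5:45 = 22:32 on Nov 6.

22:32 on November 6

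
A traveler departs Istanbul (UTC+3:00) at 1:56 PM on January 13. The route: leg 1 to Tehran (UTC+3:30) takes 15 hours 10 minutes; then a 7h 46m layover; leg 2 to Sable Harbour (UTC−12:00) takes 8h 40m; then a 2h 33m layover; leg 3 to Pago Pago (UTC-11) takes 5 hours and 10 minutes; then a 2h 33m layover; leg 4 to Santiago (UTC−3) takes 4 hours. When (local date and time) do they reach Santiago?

5:48 AM on January 15

Convert departure to UTC: 1:56 PM − 3:00 = 10:56 AM UTC on Jan 13.
Add 15 hours 10 minutes leg 1 → 2:06 AM UTC (Jan 14).
Add 7 hours 46 minutes layover in Tehran → 9:52 AM UTC.
Add 8 hours 40 minutes leg 2 → 6:32 PM UTC.
Add 2 hours and 33 minutes layover in Sable Harbour → 9:05 PM UTC.
Add 5 hours and 10 minutes leg 3 → 2:15 AM UTC (Jan 15).
Add 2 hours and 33 minutes layover in Pago Pago → 4:48 AM UTC.
Add 4 hours leg 4 → 8:48 AM UTC.
Santiago is UTC−3:00, so local arrival = 8:48 AM − 3:00 = 5:48 AM on Jan 15.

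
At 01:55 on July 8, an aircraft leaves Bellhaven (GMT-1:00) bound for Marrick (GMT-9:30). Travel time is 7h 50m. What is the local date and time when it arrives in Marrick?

01:15 on July 8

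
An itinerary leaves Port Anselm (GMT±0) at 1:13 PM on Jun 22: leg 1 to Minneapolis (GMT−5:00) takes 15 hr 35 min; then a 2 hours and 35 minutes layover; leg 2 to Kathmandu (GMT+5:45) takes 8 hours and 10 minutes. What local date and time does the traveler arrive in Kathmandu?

Port Anselm is at UTC+0, so departure is already 1:13 PM UTC on Jun 22.
Add 15 hours and 35 minutes leg 1 → 4:48 AM UTC (Jun 23).
Add 2 hours 35 minutes layover in Minneapolis → 7:23 AM UTC.
Add 8 hours 10 minutes leg 2 → 3:33 PM UTC.
Kathmandu is UTC+5:45, so local arrival = 3:33 PM + 5:45 = 9:18 PM on Jun 23.

9:18 PM on June 23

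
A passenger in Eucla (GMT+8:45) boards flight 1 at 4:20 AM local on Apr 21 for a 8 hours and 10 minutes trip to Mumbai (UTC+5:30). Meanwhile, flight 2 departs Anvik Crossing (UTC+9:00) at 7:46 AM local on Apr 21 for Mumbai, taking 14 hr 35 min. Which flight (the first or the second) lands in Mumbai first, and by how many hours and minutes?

the first, by 9 hours 36 minutes

Flight 1 in UTC: 4:20 AM − 8:45 = 7:35 PM on Apr 20.
+8 hours 10 minutes → arrive 3:45 AM UTC on Apr 21.
Flight 2 in UTC: 7:46 AM − 9:00 = 10:46 PM on Apr 20.
+14 hours 35 minutes → arrive 1:21 PM UTC on Apr 21.
Flight 1 lands earlier by 9 hours 36 minutes.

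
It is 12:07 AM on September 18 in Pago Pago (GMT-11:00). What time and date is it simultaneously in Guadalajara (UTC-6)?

5:07 AM on September 18

In UTC: 12:07 AM + 11:00 = 11:07 AM on Sep 18.
Guadalajara is UTC−6:00: 11:07 AM − 6:00 = 5:07 AM on Sep 18.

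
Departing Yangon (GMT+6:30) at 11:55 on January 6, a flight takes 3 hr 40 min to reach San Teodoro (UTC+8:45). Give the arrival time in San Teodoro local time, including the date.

17:50 on Jan 6

Convert departure to UTC: 11:55 − 6:30 = 05:25 UTC on Jan 6.
Add 3 hours 40 minutes travel time → 09:05 UTC.
San Teodoro is UTC+8:45, so local arrival = 09:05 + 8:45 = 17:50 on Jan 6.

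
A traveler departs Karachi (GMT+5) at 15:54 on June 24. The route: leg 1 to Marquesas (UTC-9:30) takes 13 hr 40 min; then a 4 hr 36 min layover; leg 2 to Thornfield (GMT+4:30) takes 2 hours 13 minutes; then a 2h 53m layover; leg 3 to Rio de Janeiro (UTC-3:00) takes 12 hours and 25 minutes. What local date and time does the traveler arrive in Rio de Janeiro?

Convert departure to UTC: 15:54 − 5:00 = 10:54 UTC on Jun 24.
Add 13 hours and 40 minutes leg 1 → 00:34 UTC (Jun 25).
Add 4 hours 36 minutes layover in Marquesas → 05:10 UTC.
Add 2 hours 13 minutes leg 2 → 07:23 UTC.
Add 2 hours and 53 minutes layover in Thornfield → 10:16 UTC.
Add 12 hours and 25 minutes leg 3 → 22:41 UTC.
Rio de Janeiro is UTC−3:00, so local arrival = 22:41 − 3:00 = 19:41 on Jun 25.

19:41 on June 25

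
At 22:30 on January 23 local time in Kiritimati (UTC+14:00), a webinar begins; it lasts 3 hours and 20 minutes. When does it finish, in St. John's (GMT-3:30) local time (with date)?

Convert start to UTC: 22:30 − 14:00 = 08:30 UTC on Jan 23.
Add 3 hours 20 minutes duration → 11:50 UTC.
St. John's is UTC−3:30, so local end time = 11:50 − 3:30 = 08:20 on Jan 23.

08:20 on January 23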